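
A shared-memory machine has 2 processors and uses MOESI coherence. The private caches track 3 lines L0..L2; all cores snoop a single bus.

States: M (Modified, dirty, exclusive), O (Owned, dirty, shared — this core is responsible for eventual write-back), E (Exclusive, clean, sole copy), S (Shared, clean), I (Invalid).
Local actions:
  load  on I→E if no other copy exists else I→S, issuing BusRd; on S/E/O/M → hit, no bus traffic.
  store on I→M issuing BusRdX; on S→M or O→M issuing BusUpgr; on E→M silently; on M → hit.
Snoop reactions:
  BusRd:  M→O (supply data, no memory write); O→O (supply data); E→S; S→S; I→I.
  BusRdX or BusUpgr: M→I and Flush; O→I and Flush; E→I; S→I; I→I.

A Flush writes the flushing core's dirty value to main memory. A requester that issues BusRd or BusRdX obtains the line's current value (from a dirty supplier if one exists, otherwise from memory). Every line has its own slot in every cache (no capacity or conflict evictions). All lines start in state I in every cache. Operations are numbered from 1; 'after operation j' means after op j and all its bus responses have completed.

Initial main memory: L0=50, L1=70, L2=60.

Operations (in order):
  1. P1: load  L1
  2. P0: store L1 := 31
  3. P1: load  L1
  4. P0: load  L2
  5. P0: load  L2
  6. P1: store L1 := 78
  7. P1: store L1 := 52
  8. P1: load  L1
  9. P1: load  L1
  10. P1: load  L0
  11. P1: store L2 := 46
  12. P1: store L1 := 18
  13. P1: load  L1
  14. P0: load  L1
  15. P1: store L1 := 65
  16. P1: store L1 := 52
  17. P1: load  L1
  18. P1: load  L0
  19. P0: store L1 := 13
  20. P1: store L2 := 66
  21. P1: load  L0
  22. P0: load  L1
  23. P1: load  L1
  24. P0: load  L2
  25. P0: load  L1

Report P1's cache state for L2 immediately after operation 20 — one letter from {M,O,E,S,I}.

state = M

  op1 P1: load  L1 → I/E on L1; bus BusRd; mem=70
  op2 P0: store L1 := 31 → M/I on L1; bus BusRdX; mem=70
  op3 P1: load  L1 → O/S on L1; bus BusRd; mem=70
  op4 P0: load  L2 → E/I on L2; bus BusRd; mem=60
  op5 P0: load  L2 → E/I on L2; bus (none); mem=60
  op6 P1: store L1 := 78 → I/M on L1; bus BusUpgr Flush; mem=31
  op7 P1: store L1 := 52 → I/M on L1; bus (none); mem=31
  op8 P1: load  L1 → I/M on L1; bus (none); mem=31
  op9 P1: load  L1 → I/M on L1; bus (none); mem=31
  op10 P1: load  L0 → I/E on L0; bus BusRd; mem=50
  op11 P1: store L2 := 46 → I/M on L2; bus BusRdX; mem=60
  op12 P1: store L1 := 18 → I/M on L1; bus (none); mem=31
  op13 P1: load  L1 → I/M on L1; bus (none); mem=31
  op14 P0: load  L1 → S/O on L1; bus BusRd; mem=31
  op15 P1: store L1 := 65 → I/M on L1; bus BusUpgr; mem=31
  op16 P1: store L1 := 52 → I/M on L1; bus (none); mem=31
  op17 P1: load  L1 → I/M on L1; bus (none); mem=31
  op18 P1: load  L0 → I/E on L0; bus (none); mem=50
  op19 P0: store L1 := 13 → M/I on L1; bus BusRdX Flush; mem=52
  op20 P1: store L2 := 66 → I/M on L2; bus (none); mem=60
  op21 P1: load  L0 → I/E on L0; bus (none); mem=50
  op22 P0: load  L1 → M/I on L1; bus (none); mem=52
  op23 P1: load  L1 → O/S on L1; bus BusRd; mem=52
  op24 P0: load  L2 → S/O on L2; bus BusRd; mem=60
  op25 P0: load  L1 → O/S on L1; bus (none); mem=52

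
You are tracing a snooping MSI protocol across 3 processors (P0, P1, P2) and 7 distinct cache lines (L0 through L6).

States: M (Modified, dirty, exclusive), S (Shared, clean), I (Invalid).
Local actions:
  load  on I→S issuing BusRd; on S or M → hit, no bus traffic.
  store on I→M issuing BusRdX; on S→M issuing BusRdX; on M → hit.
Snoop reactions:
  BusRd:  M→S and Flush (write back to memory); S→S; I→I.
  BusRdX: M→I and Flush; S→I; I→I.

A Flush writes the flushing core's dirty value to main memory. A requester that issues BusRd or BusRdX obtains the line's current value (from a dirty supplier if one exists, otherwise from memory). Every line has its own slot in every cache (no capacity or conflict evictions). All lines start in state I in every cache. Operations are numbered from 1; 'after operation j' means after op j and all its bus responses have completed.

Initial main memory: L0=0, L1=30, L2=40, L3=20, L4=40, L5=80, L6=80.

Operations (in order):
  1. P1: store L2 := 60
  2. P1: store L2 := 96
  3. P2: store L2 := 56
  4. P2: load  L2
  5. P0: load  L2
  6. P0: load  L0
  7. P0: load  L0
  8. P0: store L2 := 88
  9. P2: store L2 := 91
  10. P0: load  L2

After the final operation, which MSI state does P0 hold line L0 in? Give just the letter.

step 1: P1: store L2 := 60  ⟶  IMI  (L2)  txn=BusRdX  M[L2]=40
step 2: P1: store L2 := 96  ⟶  IMI  (L2)  txn=∅  M[L2]=40
step 3: P2: store L2 := 56  ⟶  IIM  (L2)  txn=BusRdX+Flush  M[L2]=96
step 4: P2: load  L2  ⟶  IIM  (L2)  txn=∅  M[L2]=96
step 5: P0: load  L2  ⟶  SIS  (L2)  txn=BusRd+Flush  M[L2]=56
step 6: P0: load  L0  ⟶  SII  (L0)  txn=BusRd  M[L0]=0
step 7: P0: load  L0  ⟶  SII  (L0)  txn=∅  M[L0]=0
step 8: P0: store L2 := 88  ⟶  MII  (L2)  txn=BusRdX  M[L2]=56
step 9: P2: store L2 := 91  ⟶  IIM  (L2)  txn=BusRdX+Flush  M[L2]=88
step 10: P0: load  L2  ⟶  SIS  (L2)  txn=BusRd+Flush  M[L2]=91

state = S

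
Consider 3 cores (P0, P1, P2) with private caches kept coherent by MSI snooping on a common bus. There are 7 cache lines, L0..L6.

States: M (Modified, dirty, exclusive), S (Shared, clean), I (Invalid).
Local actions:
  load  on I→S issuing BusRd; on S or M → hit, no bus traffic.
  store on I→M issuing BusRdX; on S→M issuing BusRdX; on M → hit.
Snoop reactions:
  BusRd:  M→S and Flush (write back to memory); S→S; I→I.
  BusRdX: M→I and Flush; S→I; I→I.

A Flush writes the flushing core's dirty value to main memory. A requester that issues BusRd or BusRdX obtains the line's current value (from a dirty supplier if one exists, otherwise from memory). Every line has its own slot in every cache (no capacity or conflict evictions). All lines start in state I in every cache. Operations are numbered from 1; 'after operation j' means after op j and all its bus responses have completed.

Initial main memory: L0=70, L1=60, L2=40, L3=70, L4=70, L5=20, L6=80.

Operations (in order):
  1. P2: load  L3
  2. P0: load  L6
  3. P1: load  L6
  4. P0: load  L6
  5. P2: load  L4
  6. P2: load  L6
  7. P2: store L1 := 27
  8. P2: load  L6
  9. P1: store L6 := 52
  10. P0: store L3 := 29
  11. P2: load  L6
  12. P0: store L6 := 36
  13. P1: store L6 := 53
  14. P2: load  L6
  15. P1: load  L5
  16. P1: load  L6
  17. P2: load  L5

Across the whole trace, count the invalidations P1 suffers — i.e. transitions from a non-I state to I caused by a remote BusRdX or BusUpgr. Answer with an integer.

invalidations = 1

[1] P2: load  L3 | P0:I, P1:I, P2:S(70) | bus: BusRd
[2] P0: load  L6 | P0:S(80), P1:I, P2:I | bus: BusRd
[3] P1: load  L6 | P0:S(80), P1:S(80), P2:I | bus: BusRd
[4] P0: load  L6 | P0:S(80), P1:S(80), P2:I | bus: none
[5] P2: load  L4 | P0:I, P1:I, P2:S(70) | bus: BusRd
[6] P2: load  L6 | P0:S(80), P1:S(80), P2:S(80) | bus: BusRd
[7] P2: store L1 := 27 | P0:I, P1:I, P2:M(27) | bus: BusRdX
[8] P2: load  L6 | P0:S(80), P1:S(80), P2:S(80) | bus: none
[9] P1: store L6 := 52 | P0:I, P1:M(52), P2:I | bus: BusRdX
[10] P0: store L3 := 29 | P0:M(29), P1:I, P2:I | bus: BusRdX
[11] P2: load  L6 | P0:I, P1:S(52), P2:S(52) | bus: BusRd,Flush
[12] P0: store L6 := 36 | P0:M(36), P1:I, P2:I | bus: BusRdX
[13] P1: store L6 := 53 | P0:I, P1:M(53), P2:I | bus: BusRdX,Flush
[14] P2: load  L6 | P0:I, P1:S(53), P2:S(53) | bus: BusRd,Flush
[15] P1: load  L5 | P0:I, P1:S(20), P2:I | bus: BusRd
[16] P1: load  L6 | P0:I, P1:S(53), P2:S(53) | bus: none
[17] P2: load  L5 | P0:I, P1:S(20), P2:S(20) | bus: BusRd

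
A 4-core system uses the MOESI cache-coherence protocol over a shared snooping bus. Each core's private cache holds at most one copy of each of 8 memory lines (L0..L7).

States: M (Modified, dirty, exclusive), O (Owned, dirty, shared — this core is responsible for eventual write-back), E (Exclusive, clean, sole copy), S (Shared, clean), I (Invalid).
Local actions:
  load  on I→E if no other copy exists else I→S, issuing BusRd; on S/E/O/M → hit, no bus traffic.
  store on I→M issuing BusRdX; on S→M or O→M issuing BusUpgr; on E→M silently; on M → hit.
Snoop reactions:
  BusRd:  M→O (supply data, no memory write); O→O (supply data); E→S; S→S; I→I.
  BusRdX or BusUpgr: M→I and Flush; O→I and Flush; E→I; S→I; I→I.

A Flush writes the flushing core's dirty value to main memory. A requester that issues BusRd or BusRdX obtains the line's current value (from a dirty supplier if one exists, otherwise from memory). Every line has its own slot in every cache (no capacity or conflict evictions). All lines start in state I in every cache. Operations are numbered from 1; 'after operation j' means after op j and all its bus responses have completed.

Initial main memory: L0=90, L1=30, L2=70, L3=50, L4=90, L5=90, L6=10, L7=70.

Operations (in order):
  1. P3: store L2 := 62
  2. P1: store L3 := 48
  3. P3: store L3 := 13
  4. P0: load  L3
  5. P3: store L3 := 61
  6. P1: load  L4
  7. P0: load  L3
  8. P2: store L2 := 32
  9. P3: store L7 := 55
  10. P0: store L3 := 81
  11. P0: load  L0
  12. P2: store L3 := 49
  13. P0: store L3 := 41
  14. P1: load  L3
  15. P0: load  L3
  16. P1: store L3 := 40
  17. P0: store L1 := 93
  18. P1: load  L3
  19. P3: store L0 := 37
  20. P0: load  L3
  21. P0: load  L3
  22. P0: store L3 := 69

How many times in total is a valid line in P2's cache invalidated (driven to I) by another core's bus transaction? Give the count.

invalidations = 1

[1] P3: store L2 := 62 | P0:I, P1:I, P2:I, P3:M(62) | bus: BusRdX
[2] P1: store L3 := 48 | P0:I, P1:M(48), P2:I, P3:I | bus: BusRdX
[3] P3: store L3 := 13 | P0:I, P1:I, P2:I, P3:M(13) | bus: BusRdX,Flush
[4] P0: load  L3 | P0:S(13), P1:I, P2:I, P3:O(13) | bus: BusRd
[5] P3: store L3 := 61 | P0:I, P1:I, P2:I, P3:M(61) | bus: BusUpgr
[6] P1: load  L4 | P0:I, P1:E(90), P2:I, P3:I | bus: BusRd
[7] P0: load  L3 | P0:S(61), P1:I, P2:I, P3:O(61) | bus: BusRd
[8] P2: store L2 := 32 | P0:I, P1:I, P2:M(32), P3:I | bus: BusRdX,Flush
[9] P3: store L7 := 55 | P0:I, P1:I, P2:I, P3:M(55) | bus: BusRdX
[10] P0: store L3 := 81 | P0:M(81), P1:I, P2:I, P3:I | bus: BusUpgr,Flush
[11] P0: load  L0 | P0:E(90), P1:I, P2:I, P3:I | bus: BusRd
[12] P2: store L3 := 49 | P0:I, P1:I, P2:M(49), P3:I | bus: BusRdX,Flush
[13] P0: store L3 := 41 | P0:M(41), P1:I, P2:I, P3:I | bus: BusRdX,Flush
[14] P1: load  L3 | P0:O(41), P1:S(41), P2:I, P3:I | bus: BusRd
[15] P0: load  L3 | P0:O(41), P1:S(41), P2:I, P3:I | bus: none
[16] P1: store L3 := 40 | P0:I, P1:M(40), P2:I, P3:I | bus: BusUpgr,Flush
[17] P0: store L1 := 93 | P0:M(93), P1:I, P2:I, P3:I | bus: BusRdX
[18] P1: load  L3 | P0:I, P1:M(40), P2:I, P3:I | bus: none
[19] P3: store L0 := 37 | P0:I, P1:I, P2:I, P3:M(37) | bus: BusRdX
[20] P0: load  L3 | P0:S(40), P1:O(40), P2:I, P3:I | bus: BusRd
[21] P0: load  L3 | P0:S(40), P1:O(40), P2:I, P3:I | bus: none
[22] P0: store L3 := 69 | P0:M(69), P1:I, P2:I, P3:I | bus: BusUpgr,Flush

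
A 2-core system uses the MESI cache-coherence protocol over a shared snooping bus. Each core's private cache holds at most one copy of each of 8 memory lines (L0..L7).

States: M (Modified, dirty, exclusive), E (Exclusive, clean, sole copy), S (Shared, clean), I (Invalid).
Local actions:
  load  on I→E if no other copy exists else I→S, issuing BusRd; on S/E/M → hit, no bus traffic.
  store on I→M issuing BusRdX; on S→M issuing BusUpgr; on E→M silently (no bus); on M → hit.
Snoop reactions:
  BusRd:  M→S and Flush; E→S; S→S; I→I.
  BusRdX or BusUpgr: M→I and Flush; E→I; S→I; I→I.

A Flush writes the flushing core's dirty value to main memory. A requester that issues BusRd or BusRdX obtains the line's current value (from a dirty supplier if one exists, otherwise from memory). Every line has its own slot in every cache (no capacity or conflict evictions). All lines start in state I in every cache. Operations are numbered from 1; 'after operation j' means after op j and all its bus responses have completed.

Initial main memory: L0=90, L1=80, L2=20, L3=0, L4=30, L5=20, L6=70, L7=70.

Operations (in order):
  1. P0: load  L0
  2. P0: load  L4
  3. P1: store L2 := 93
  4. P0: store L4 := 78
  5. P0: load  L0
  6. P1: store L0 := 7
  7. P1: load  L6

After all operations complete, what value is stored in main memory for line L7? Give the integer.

memory[L7] = 70

1. P0: load  L0  bus=[BusRd]  L0: P0=E P1=I  mem[L0]=90
2. P0: load  L4  bus=[BusRd]  L4: P0=E P1=I  mem[L4]=30
3. P1: store L2 := 93  bus=[BusRdX]  L2: P0=I P1=M  mem[L2]=20
4. P0: store L4 := 78  bus=[-]  L4: P0=M P1=I  mem[L4]=30
5. P0: load  L0  bus=[-]  L0: P0=E P1=I  mem[L0]=90
6. P1: store L0 := 7  bus=[BusRdX]  L0: P0=I P1=M  mem[L0]=90
7. P1: load  L6  bus=[BusRd]  L6: P0=I P1=E  mem[L6]=70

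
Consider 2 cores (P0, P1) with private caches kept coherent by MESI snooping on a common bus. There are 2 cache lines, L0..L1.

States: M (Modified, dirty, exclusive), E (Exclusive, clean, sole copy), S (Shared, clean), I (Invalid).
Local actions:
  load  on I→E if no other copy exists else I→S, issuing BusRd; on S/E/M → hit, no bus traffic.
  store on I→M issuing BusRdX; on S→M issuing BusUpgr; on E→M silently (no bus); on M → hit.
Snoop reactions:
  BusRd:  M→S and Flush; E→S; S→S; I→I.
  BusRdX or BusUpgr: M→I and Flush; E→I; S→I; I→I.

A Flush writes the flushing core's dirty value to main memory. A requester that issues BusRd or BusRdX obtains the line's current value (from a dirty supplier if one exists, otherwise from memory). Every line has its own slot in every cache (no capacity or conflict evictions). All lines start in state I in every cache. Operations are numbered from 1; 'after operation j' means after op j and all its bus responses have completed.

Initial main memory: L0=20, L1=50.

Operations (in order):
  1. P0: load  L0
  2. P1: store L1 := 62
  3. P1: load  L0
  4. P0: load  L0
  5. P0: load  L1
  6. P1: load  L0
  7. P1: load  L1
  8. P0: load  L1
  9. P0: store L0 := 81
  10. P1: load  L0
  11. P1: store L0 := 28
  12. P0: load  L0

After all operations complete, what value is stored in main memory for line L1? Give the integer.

memory[L1] = 62

  op1 P0: load  L0 → E/I on L0; bus BusRd; mem=20
  op2 P1: store L1 := 62 → I/M on L1; bus BusRdX; mem=50
  op3 P1: load  L0 → S/S on L0; bus BusRd; mem=20
  op4 P0: load  L0 → S/S on L0; bus (none); mem=20
  op5 P0: load  L1 → S/S on L1; bus BusRd Flush; mem=62
  op6 P1: load  L0 → S/S on L0; bus (none); mem=20
  op7 P1: load  L1 → S/S on L1; bus (none); mem=62
  op8 P0: load  L1 → S/S on L1; bus (none); mem=62
  op9 P0: store L0 := 81 → M/I on L0; bus BusUpgr; mem=20
  op10 P1: load  L0 → S/S on L0; bus BusRd Flush; mem=81
  op11 P1: store L0 := 28 → I/M on L0; bus BusUpgr; mem=81
  op12 P0: load  L0 → S/S on L0; bus BusRd Flush; mem=28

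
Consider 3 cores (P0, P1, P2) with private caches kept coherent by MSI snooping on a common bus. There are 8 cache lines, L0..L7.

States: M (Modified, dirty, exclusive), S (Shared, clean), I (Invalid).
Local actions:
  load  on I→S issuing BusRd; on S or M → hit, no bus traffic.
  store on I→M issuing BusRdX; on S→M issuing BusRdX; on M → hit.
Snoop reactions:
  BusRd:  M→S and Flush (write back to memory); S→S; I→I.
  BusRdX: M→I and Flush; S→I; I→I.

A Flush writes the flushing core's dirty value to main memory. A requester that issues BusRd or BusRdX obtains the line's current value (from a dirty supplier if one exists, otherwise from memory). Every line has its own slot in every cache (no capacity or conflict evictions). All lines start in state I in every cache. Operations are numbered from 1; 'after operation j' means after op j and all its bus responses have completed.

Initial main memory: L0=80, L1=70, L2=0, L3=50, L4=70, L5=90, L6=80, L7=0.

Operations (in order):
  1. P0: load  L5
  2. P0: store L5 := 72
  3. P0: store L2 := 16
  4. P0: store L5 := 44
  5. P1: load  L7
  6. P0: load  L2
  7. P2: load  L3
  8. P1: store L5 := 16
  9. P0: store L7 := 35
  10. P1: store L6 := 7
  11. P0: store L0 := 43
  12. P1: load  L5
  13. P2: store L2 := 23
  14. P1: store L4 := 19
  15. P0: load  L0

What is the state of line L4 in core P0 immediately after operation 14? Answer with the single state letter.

[1] P0: load  L5 | P0:S(90), P1:I, P2:I | bus: BusRd
[2] P0: store L5 := 72 | P0:M(72), P1:I, P2:I | bus: BusRdX
[3] P0: store L2 := 16 | P0:M(16), P1:I, P2:I | bus: BusRdX
[4] P0: store L5 := 44 | P0:M(44), P1:I, P2:I | bus: none
[5] P1: load  L7 | P0:I, P1:S(0), P2:I | bus: BusRd
[6] P0: load  L2 | P0:M(16), P1:I, P2:I | bus: none
[7] P2: load  L3 | P0:I, P1:I, P2:S(50) | bus: BusRd
[8] P1: store L5 := 16 | P0:I, P1:M(16), P2:I | bus: BusRdX,Flush
[9] P0: store L7 := 35 | P0:M(35), P1:I, P2:I | bus: BusRdX
[10] P1: store L6 := 7 | P0:I, P1:M(7), P2:I | bus: BusRdX
[11] P0: store L0 := 43 | P0:M(43), P1:I, P2:I | bus: BusRdX
[12] P1: load  L5 | P0:I, P1:M(16), P2:I | bus: none
[13] P2: store L2 := 23 | P0:I, P1:I, P2:M(23) | bus: BusRdX,Flush
[14] P1: store L4 := 19 | P0:I, P1:M(19), P2:I | bus: BusRdX
[15] P0: load  L0 | P0:M(43), P1:I, P2:I | bus: none

state = I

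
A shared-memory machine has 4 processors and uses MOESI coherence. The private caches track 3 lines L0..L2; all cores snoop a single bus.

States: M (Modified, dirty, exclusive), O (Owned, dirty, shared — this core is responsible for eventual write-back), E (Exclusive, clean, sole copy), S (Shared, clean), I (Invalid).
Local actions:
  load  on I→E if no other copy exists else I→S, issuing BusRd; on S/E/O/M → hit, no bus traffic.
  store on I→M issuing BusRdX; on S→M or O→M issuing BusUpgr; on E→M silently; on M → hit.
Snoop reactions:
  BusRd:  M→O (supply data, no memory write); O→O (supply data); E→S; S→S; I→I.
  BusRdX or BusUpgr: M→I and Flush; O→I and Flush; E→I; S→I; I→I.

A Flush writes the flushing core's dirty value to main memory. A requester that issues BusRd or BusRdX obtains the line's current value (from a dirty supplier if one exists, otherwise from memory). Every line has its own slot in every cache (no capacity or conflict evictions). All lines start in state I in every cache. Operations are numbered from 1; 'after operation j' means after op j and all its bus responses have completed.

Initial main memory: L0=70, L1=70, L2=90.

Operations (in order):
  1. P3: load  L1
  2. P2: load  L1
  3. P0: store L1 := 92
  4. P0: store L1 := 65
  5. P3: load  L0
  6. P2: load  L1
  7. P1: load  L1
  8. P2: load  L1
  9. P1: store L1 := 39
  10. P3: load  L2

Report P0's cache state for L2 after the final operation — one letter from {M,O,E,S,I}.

1. P3: load  L1  bus=[BusRd]  L1: P0=I P1=I P2=I P3=E  mem[L1]=70
2. P2: load  L1  bus=[BusRd]  L1: P0=I P1=I P2=S P3=S  mem[L1]=70
3. P0: store L1 := 92  bus=[BusRdX]  L1: P0=M P1=I P2=I P3=I  mem[L1]=70
4. P0: store L1 := 65  bus=[-]  L1: P0=M P1=I P2=I P3=I  mem[L1]=70
5. P3: load  L0  bus=[BusRd]  L0: P0=I P1=I P2=I P3=E  mem[L0]=70
6. P2: load  L1  bus=[BusRd]  L1: P0=O P1=I P2=S P3=I  mem[L1]=70
7. P1: load  L1  bus=[BusRd]  L1: P0=O P1=S P2=S P3=I  mem[L1]=70
8. P2: load  L1  bus=[-]  L1: P0=O P1=S P2=S P3=I  mem[L1]=70
9. P1: store L1 := 39  bus=[BusUpgr,Flush]  L1: P0=I P1=M P2=I P3=I  mem[L1]=65
10. P3: load  L2  bus=[BusRd]  L2: P0=I P1=I P2=I P3=E  mem[L2]=90

state = I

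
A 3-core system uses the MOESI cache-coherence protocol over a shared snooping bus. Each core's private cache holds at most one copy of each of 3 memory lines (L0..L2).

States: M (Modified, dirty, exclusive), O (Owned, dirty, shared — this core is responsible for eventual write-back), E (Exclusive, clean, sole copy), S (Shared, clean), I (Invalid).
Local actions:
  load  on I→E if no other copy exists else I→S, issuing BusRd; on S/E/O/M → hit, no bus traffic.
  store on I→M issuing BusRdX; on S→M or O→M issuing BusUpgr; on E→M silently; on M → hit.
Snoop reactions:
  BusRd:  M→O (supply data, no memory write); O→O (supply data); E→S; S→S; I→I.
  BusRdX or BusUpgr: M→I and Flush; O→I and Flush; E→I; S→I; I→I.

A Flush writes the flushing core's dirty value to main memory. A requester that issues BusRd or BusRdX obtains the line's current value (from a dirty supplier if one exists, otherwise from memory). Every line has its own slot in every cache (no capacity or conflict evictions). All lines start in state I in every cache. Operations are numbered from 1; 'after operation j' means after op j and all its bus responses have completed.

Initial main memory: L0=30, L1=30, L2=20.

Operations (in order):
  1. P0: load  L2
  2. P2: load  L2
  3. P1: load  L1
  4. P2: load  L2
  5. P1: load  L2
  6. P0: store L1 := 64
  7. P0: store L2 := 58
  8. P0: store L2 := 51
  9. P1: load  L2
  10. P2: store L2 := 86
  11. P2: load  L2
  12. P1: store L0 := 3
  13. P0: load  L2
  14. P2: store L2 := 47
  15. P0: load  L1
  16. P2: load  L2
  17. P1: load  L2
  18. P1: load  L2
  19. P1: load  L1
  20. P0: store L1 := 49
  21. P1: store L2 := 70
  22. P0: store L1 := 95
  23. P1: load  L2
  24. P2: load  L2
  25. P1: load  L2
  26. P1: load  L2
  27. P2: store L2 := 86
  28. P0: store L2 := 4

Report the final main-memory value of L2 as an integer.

[1] P0: load  L2 | P0:E(20), P1:I, P2:I | bus: BusRd
[2] P2: load  L2 | P0:S(20), P1:I, P2:S(20) | bus: BusRd
[3] P1: load  L1 | P0:I, P1:E(30), P2:I | bus: BusRd
[4] P2: load  L2 | P0:S(20), P1:I, P2:S(20) | bus: none
[5] P1: load  L2 | P0:S(20), P1:S(20), P2:S(20) | bus: BusRd
[6] P0: store L1 := 64 | P0:M(64), P1:I, P2:I | bus: BusRdX
[7] P0: store L2 := 58 | P0:M(58), P1:I, P2:I | bus: BusUpgr
[8] P0: store L2 := 51 | P0:M(51), P1:I, P2:I | bus: none
[9] P1: load  L2 | P0:O(51), P1:S(51), P2:I | bus: BusRd
[10] P2: store L2 := 86 | P0:I, P1:I, P2:M(86) | bus: BusRdX,Flush
[11] P2: load  L2 | P0:I, P1:I, P2:M(86) | bus: none
[12] P1: store L0 := 3 | P0:I, P1:M(3), P2:I | bus: BusRdX
[13] P0: load  L2 | P0:S(86), P1:I, P2:O(86) | bus: BusRd
[14] P2: store L2 := 47 | P0:I, P1:I, P2:M(47) | bus: BusUpgr
[15] P0: load  L1 | P0:M(64), P1:I, P2:I | bus: none
[16] P2: load  L2 | P0:I, P1:I, P2:M(47) | bus: none
[17] P1: load  L2 | P0:I, P1:S(47), P2:O(47) | bus: BusRd
[18] P1: load  L2 | P0:I, P1:S(47), P2:O(47) | bus: none
[19] P1: load  L1 | P0:O(64), P1:S(64), P2:I | bus: BusRd
[20] P0: store L1 := 49 | P0:M(49), P1:I, P2:I | bus: BusUpgr
[21] P1: store L2 := 70 | P0:I, P1:M(70), P2:I | bus: BusUpgr,Flush
[22] P0: store L1 := 95 | P0:M(95), P1:I, P2:I | bus: none
[23] P1: load  L2 | P0:I, P1:M(70), P2:I | bus: none
[24] P2: load  L2 | P0:I, P1:O(70), P2:S(70) | bus: BusRd
[25] P1: load  L2 | P0:I, P1:O(70), P2:S(70) | bus: none
[26] P1: load  L2 | P0:I, P1:O(70), P2:S(70) | bus: none
[27] P2: store L2 := 86 | P0:I, P1:I, P2:M(86) | bus: BusUpgr,Flush
[28] P0: store L2 := 4 | P0:M(4), P1:I, P2:I | bus: BusRdX,Flush

memory[L2] = 86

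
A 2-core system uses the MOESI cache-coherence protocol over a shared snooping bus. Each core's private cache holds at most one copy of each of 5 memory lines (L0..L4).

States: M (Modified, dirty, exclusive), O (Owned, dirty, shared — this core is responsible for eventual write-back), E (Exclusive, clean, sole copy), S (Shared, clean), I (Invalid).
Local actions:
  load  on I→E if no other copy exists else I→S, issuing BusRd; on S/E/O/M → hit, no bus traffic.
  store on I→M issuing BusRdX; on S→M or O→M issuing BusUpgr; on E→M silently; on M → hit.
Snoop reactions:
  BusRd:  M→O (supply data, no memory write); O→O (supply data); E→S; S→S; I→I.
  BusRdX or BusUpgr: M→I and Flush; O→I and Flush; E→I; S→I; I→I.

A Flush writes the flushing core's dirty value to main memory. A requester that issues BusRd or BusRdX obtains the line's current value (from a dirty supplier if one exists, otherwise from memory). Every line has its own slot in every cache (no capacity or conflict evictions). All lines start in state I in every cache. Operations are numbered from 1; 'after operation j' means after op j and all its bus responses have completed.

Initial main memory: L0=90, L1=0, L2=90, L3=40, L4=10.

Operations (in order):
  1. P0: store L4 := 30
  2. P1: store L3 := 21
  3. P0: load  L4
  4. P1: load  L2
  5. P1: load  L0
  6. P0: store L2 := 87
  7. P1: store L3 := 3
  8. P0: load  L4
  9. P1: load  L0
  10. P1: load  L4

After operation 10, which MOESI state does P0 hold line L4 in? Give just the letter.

step 1: P0: store L4 := 30  ⟶  MI  (L4)  txn=BusRdX  M[L4]=10
step 2: P1: store L3 := 21  ⟶  IM  (L3)  txn=BusRdX  M[L3]=40
step 3: P0: load  L4  ⟶  MI  (L4)  txn=∅  M[L4]=10
step 4: P1: load  L2  ⟶  IE  (L2)  txn=BusRd  M[L2]=90
step 5: P1: load  L0  ⟶  IE  (L0)  txn=BusRd  M[L0]=90
step 6: P0: store L2 := 87  ⟶  MI  (L2)  txn=BusRdX  M[L2]=90
step 7: P1: store L3 := 3  ⟶  IM  (L3)  txn=∅  M[L3]=40
step 8: P0: load  L4  ⟶  MI  (L4)  txn=∅  M[L4]=10
step 9: P1: load  L0  ⟶  IE  (L0)  txn=∅  M[L0]=90
step 10: P1: load  L4  ⟶  OS  (L4)  txn=BusRd  M[L4]=10

state = O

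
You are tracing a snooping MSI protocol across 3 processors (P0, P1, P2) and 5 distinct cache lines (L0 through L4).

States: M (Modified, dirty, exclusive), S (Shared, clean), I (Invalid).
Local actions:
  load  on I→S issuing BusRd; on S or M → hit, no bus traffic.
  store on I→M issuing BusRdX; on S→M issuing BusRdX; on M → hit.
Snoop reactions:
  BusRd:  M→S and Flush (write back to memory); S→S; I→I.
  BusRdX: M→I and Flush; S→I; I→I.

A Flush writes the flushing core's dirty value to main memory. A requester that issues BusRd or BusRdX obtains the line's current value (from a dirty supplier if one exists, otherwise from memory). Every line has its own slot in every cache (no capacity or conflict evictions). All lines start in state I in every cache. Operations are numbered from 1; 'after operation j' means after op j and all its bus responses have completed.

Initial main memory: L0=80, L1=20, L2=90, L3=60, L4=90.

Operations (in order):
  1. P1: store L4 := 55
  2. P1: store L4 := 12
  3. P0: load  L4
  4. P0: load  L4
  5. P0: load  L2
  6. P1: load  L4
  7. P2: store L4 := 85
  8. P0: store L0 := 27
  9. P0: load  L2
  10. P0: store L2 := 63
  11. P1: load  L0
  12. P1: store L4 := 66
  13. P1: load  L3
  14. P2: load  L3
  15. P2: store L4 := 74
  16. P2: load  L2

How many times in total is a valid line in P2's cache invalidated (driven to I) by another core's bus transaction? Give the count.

[1] P1: store L4 := 55 | P0:I, P1:M(55), P2:I | bus: BusRdX
[2] P1: store L4 := 12 | P0:I, P1:M(12), P2:I | bus: none
[3] P0: load  L4 | P0:S(12), P1:S(12), P2:I | bus: BusRd,Flush
[4] P0: load  L4 | P0:S(12), P1:S(12), P2:I | bus: none
[5] P0: load  L2 | P0:S(90), P1:I, P2:I | bus: BusRd
[6] P1: load  L4 | P0:S(12), P1:S(12), P2:I | bus: none
[7] P2: store L4 := 85 | P0:I, P1:I, P2:M(85) | bus: BusRdX
[8] P0: store L0 := 27 | P0:M(27), P1:I, P2:I | bus: BusRdX
[9] P0: load  L2 | P0:S(90), P1:I, P2:I | bus: none
[10] P0: store L2 := 63 | P0:M(63), P1:I, P2:I | bus: BusRdX
[11] P1: load  L0 | P0:S(27), P1:S(27), P2:I | bus: BusRd,Flush
[12] P1: store L4 := 66 | P0:I, P1:M(66), P2:I | bus: BusRdX,Flush
[13] P1: load  L3 | P0:I, P1:S(60), P2:I | bus: BusRd
[14] P2: load  L3 | P0:I, P1:S(60), P2:S(60) | bus: BusRd
[15] P2: store L4 := 74 | P0:I, P1:I, P2:M(74) | bus: BusRdX,Flush
[16] P2: load  L2 | P0:S(63), P1:I, P2:S(63) | bus: BusRd,Flush

invalidations = 1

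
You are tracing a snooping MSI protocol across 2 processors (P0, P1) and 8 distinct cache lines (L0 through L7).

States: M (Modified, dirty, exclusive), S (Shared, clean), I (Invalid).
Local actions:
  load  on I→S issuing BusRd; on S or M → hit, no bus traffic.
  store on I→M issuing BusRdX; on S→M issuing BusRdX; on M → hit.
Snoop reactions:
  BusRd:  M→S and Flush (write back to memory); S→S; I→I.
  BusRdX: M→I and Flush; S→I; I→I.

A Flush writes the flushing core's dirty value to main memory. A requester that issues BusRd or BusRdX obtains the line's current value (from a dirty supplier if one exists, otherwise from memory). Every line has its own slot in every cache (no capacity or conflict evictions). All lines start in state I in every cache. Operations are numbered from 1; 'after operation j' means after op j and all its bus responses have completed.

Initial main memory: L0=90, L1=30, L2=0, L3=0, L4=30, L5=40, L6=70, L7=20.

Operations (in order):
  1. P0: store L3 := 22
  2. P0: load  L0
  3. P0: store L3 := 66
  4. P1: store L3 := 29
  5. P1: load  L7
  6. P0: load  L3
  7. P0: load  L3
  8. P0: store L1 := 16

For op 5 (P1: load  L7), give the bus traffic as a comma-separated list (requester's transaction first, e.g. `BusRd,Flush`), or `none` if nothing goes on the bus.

step 1: P0: store L3 := 22  ⟶  MI  (L3)  txn=BusRdX  M[L3]=0
step 2: P0: load  L0  ⟶  SI  (L0)  txn=BusRd  M[L0]=90
step 3: P0: store L3 := 66  ⟶  MI  (L3)  txn=∅  M[L3]=0
step 4: P1: store L3 := 29  ⟶  IM  (L3)  txn=BusRdX+Flush  M[L3]=66
step 5: P1: load  L7  ⟶  IS  (L7)  txn=BusRd  M[L7]=20
step 6: P0: load  L3  ⟶  SS  (L3)  txn=BusRd+Flush  M[L3]=29
step 7: P0: load  L3  ⟶  SS  (L3)  txn=∅  M[L3]=29
step 8: P0: store L1 := 16  ⟶  MI  (L1)  txn=BusRdX  M[L1]=30

bus = BusRd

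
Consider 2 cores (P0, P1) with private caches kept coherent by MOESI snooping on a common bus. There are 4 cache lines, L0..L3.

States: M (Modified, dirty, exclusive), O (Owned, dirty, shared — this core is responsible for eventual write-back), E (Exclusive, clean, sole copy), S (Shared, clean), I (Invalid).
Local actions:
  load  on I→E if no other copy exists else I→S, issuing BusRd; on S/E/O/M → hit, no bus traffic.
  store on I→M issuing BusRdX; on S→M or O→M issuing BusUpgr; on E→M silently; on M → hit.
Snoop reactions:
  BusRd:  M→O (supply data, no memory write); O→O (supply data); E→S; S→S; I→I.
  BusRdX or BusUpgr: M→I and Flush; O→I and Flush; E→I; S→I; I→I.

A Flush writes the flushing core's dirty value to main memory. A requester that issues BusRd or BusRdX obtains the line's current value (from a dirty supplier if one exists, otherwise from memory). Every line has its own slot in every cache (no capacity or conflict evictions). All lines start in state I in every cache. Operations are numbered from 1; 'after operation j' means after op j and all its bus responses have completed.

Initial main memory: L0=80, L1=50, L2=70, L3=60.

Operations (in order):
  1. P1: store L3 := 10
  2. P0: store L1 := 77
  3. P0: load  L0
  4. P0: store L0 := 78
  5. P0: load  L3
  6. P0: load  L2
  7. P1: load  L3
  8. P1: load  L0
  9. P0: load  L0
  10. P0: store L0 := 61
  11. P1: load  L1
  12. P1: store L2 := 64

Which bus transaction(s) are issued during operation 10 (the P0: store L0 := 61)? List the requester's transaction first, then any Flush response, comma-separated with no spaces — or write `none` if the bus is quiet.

bus = BusUpgr

[1] P1: store L3 := 10 | P0:I, P1:M(10) | bus: BusRdX
[2] P0: store L1 := 77 | P0:M(77), P1:I | bus: BusRdX
[3] P0: load  L0 | P0:E(80), P1:I | bus: BusRd
[4] P0: store L0 := 78 | P0:M(78), P1:I | bus: none
[5] P0: load  L3 | P0:S(10), P1:O(10) | bus: BusRd
[6] P0: load  L2 | P0:E(70), P1:I | bus: BusRd
[7] P1: load  L3 | P0:S(10), P1:O(10) | bus: none
[8] P1: load  L0 | P0:O(78), P1:S(78) | bus: BusRd
[9] P0: load  L0 | P0:O(78), P1:S(78) | bus: none
[10] P0: store L0 := 61 | P0:M(61), P1:I | bus: BusUpgr
[11] P1: load  L1 | P0:O(77), P1:S(77) | bus: BusRd
[12] P1: store L2 := 64 | P0:I, P1:M(64) | bus: BusRdX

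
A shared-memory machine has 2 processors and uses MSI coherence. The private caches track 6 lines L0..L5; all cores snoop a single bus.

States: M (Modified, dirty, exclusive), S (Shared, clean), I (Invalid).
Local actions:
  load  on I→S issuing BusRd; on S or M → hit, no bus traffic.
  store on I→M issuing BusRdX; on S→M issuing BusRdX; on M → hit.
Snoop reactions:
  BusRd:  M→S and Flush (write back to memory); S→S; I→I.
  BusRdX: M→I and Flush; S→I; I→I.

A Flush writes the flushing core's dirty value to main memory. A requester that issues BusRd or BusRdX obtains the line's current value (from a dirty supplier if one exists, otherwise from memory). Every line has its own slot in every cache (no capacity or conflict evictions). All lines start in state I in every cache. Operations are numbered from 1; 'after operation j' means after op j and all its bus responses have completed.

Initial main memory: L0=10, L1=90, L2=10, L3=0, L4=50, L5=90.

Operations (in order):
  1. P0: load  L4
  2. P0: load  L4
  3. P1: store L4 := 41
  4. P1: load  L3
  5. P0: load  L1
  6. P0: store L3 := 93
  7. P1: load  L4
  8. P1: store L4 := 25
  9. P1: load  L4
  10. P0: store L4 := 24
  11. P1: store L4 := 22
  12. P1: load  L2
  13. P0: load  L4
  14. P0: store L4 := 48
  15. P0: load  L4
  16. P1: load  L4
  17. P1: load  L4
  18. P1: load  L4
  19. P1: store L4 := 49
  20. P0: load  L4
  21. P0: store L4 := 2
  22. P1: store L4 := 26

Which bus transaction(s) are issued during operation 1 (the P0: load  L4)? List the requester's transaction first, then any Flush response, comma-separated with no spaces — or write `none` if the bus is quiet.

bus = BusRd

[1] P0: load  L4 | P0:S(50), P1:I | bus: BusRd
[2] P0: load  L4 | P0:S(50), P1:I | bus: none
[3] P1: store L4 := 41 | P0:I, P1:M(41) | bus: BusRdX
[4] P1: load  L3 | P0:I, P1:S(0) | bus: BusRd
[5] P0: load  L1 | P0:S(90), P1:I | bus: BusRd
[6] P0: store L3 := 93 | P0:M(93), P1:I | bus: BusRdX
[7] P1: load  L4 | P0:I, P1:M(41) | bus: none
[8] P1: store L4 := 25 | P0:I, P1:M(25) | bus: none
[9] P1: load  L4 | P0:I, P1:M(25) | bus: none
[10] P0: store L4 := 24 | P0:M(24), P1:I | bus: BusRdX,Flush
[11] P1: store L4 := 22 | P0:I, P1:M(22) | bus: BusRdX,Flush
[12] P1: load  L2 | P0:I, P1:S(10) | bus: BusRd
[13] P0: load  L4 | P0:S(22), P1:S(22) | bus: BusRd,Flush
[14] P0: store L4 := 48 | P0:M(48), P1:I | bus: BusRdX
[15] P0: load  L4 | P0:M(48), P1:I | bus: none
[16] P1: load  L4 | P0:S(48), P1:S(48) | bus: BusRd,Flush
[17] P1: load  L4 | P0:S(48), P1:S(48) | bus: none
[18] P1: load  L4 | P0:S(48), P1:S(48) | bus: none
[19] P1: store L4 := 49 | P0:I, P1:M(49) | bus: BusRdX
[20] P0: load  L4 | P0:S(49), P1:S(49) | bus: BusRd,Flush
[21] P0: store L4 := 2 | P0:M(2), P1:I | bus: BusRdX
[22] P1: store L4 := 26 | P0:I, P1:M(26) | bus: BusRdX,Flush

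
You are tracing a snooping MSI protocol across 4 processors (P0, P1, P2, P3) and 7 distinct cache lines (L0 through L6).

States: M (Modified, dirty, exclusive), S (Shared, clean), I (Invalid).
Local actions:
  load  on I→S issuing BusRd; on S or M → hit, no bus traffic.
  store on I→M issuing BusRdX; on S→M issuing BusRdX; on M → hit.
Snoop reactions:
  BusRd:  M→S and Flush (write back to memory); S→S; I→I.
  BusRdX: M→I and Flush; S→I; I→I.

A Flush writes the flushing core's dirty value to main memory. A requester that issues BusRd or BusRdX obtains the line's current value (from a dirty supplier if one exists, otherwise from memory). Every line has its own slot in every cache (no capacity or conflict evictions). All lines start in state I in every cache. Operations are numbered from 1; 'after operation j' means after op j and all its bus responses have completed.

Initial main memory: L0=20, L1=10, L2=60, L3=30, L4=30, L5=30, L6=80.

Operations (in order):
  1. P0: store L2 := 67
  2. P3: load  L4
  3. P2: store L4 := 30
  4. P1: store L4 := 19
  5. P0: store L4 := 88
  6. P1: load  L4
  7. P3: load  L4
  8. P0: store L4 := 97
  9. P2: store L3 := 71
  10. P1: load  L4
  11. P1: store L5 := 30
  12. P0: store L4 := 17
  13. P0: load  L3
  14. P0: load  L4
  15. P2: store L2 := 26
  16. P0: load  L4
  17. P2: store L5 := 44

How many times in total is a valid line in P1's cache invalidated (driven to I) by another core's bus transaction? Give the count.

invalidations = 4

  op1 P0: store L2 := 67 → M/I/I/I on L2; bus BusRdX; mem=60
  op2 P3: load  L4 → I/I/I/S on L4; bus BusRd; mem=30
  op3 P2: store L4 := 30 → I/I/M/I on L4; bus BusRdX; mem=30
  op4 P1: store L4 := 19 → I/M/I/I on L4; bus BusRdX Flush; mem=30
  op5 P0: store L4 := 88 → M/I/I/I on L4; bus BusRdX Flush; mem=19
  op6 P1: load  L4 → S/S/I/I on L4; bus BusRd Flush; mem=88
  op7 P3: load  L4 → S/S/I/S on L4; bus BusRd; mem=88
  op8 P0: store L4 := 97 → M/I/I/I on L4; bus BusRdX; mem=88
  op9 P2: store L3 := 71 → I/I/M/I on L3; bus BusRdX; mem=30
  op10 P1: load  L4 → S/S/I/I on L4; bus BusRd Flush; mem=97
  op11 P1: store L5 := 30 → I/M/I/I on L5; bus BusRdX; mem=30
  op12 P0: store L4 := 17 → M/I/I/I on L4; bus BusRdX; mem=97
  op13 P0: load  L3 → S/I/S/I on L3; bus BusRd Flush; mem=71
  op14 P0: load  L4 → M/I/I/I on L4; bus (none); mem=97
  op15 P2: store L2 := 26 → I/I/M/I on L2; bus BusRdX Flush; mem=67
  op16 P0: load  L4 → M/I/I/I on L4; bus (none); mem=97
  op17 P2: store L5 := 44 → I/I/M/I on L5; bus BusRdX Flush; mem=30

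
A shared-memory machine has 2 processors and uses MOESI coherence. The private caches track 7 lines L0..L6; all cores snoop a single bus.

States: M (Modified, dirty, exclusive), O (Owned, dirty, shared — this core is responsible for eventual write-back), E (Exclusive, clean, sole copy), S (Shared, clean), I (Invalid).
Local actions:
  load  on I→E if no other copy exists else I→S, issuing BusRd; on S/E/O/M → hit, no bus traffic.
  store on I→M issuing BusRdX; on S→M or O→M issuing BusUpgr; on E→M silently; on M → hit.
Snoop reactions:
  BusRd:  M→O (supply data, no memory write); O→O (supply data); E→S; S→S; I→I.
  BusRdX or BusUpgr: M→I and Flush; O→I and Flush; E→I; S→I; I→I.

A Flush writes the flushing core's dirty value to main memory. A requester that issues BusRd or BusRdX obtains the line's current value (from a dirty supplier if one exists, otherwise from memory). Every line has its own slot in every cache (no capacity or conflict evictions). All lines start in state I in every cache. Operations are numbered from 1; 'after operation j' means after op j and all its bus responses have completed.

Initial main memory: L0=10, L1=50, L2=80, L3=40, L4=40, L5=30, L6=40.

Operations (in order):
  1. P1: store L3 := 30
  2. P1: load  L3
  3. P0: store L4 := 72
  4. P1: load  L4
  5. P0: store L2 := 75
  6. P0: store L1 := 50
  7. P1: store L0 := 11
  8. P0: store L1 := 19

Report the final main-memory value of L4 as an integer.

memory[L4] = 40

  op1 P1: store L3 := 30 → I/M on L3; bus BusRdX; mem=40
  op2 P1: load  L3 → I/M on L3; bus (none); mem=40
  op3 P0: store L4 := 72 → M/I on L4; bus BusRdX; mem=40
  op4 P1: load  L4 → O/S on L4; bus BusRd; mem=40
  op5 P0: store L2 := 75 → M/I on L2; bus BusRdX; mem=80
  op6 P0: store L1 := 50 → M/I on L1; bus BusRdX; mem=50
  op7 P1: store L0 := 11 → I/M on L0; bus BusRdX; mem=10
  op8 P0: store L1 := 19 → M/I on L1; bus (none); mem=50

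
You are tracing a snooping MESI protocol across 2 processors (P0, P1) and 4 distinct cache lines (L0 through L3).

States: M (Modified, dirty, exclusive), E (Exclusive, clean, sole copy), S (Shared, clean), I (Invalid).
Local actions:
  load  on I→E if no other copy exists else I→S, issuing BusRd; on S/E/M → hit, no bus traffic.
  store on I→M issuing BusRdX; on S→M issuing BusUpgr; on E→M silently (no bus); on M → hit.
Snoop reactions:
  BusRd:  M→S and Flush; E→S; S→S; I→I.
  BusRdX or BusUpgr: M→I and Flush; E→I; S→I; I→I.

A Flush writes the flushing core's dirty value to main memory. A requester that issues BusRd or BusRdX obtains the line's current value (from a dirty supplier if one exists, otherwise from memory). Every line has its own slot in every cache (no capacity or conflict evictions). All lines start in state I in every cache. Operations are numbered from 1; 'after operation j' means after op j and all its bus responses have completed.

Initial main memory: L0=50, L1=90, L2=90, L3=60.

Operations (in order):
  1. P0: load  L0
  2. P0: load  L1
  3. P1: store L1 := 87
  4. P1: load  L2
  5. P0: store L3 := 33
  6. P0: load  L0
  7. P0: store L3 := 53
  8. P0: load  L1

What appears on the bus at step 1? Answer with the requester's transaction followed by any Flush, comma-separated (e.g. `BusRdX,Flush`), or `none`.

[1] P0: load  L0 | P0:E(50), P1:I | bus: BusRd
[2] P0: load  L1 | P0:E(90), P1:I | bus: BusRd
[3] P1: store L1 := 87 | P0:I, P1:M(87) | bus: BusRdX
[4] P1: load  L2 | P0:I, P1:E(90) | bus: BusRd
[5] P0: store L3 := 33 | P0:M(33), P1:I | bus: BusRdX
[6] P0: load  L0 | P0:E(50), P1:I | bus: none
[7] P0: store L3 := 53 | P0:M(53), P1:I | bus: none
[8] P0: load  L1 | P0:S(87), P1:S(87) | bus: BusRd,Flush

bus = BusRd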